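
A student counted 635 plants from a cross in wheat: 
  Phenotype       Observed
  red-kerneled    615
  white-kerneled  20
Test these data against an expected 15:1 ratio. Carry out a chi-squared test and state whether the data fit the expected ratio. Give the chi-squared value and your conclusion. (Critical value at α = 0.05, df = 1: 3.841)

Expected counts for N = 635 under a 15:1 ratio (total parts = 16):
  red-kerneled: 635 × 15/16 = 595.3125
  white-kerneled: 635 × 1/16 = 39.6875
χ² = Σ (O − E)² / E
  red-kerneled: (615 − 595.3125)² / 595.3125 = 0.6511
  white-kerneled: (20 − 39.6875)² / 39.6875 = 9.7662
χ² = 0.6511 + 9.7662 = 10.4173 ≈ 10.417
Degrees of freedom = 2 − 1 = 1; critical value at α = 0.05 is 3.841.
Since 10.417 > 3.841, we reject the null hypothesis — the data do not fit the 15:1 ratio.

10.417; not consistent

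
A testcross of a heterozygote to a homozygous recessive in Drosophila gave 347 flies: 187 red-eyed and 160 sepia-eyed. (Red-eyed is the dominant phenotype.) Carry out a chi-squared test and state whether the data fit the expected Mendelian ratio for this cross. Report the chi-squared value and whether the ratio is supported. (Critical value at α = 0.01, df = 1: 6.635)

2.101; consistent

A testcross of a heterozygote (Aa × aa) gives a 1:1 phenotypic ratio.
Expected counts for N = 347 under a 1:1 ratio (total parts = 2):
  red-eyed: 347 × 1/2 = 173.5
  sepia-eyed: 347 × 1/2 = 173.5
χ² = Σ (O − E)² / E
  red-eyed: (187 − 173.5)² / 173.5 = 1.0504
  sepia-eyed: (160 − 173.5)² / 173.5 = 1.0504
χ² = 1.0504 + 1.0504 = 2.1008 ≈ 2.101
Degrees of freedom = 2 − 1 = 1; critical value at α = 0.01 is 6.635.
Since 2.101 < 6.635, we fail to reject the null hypothesis — the data are consistent with the 1:1 ratio.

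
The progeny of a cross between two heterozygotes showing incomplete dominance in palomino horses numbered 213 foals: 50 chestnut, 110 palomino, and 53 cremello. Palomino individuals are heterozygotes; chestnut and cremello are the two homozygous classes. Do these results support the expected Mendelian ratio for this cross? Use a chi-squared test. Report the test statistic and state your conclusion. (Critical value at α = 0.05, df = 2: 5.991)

With incomplete dominance, a heterozygote × heterozygote cross gives a 1:2:1 phenotypic ratio.
The 1:2:1 ratio has 4 parts, so with N = 213 the expected counts are:
  chestnut: 213 × 1/4 = 53.25
  palomino: 213 × 2/4 = 106.5
  cremello: 213 × 1/4 = 53.25
χ² = Σ (O − E)² / E
  chestnut: (50 − 53.25)² / 53.25 = 0.1984
  palomino: (110 − 106.5)² / 106.5 = 0.1150
  cremello: (53 − 53.25)² / 53.25 = 0.0012
χ² = 0.1984 + 0.1150 + 0.0012 = 0.3146 ≈ 0.315
Degrees of freedom = 3 − 1 = 2; critical value at α = 0.05 is 5.991.
Since 0.315 < 5.991, we fail to reject the null hypothesis — the data are consistent with the 1:2:1 ratio.

0.315; consistent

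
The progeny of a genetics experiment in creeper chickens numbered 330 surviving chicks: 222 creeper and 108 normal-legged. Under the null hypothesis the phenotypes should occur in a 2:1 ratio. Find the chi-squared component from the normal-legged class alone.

0.036

The 2:1 ratio has 3 parts, so with N = 330 the expected counts are:
  creeper: 330 × 2/3 = 220
  normal-legged: 330 × 1/3 = 110
Contribution of normal-legged: (108 − 110)² / 110 = 0.0364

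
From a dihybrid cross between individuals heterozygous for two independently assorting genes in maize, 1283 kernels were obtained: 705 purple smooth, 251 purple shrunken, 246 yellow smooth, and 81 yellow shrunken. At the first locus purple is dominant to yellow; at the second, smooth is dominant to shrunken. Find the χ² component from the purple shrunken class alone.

0.453

A dihybrid F₂ with independent assortment and complete dominance at both loci gives a 9:3:3:1 phenotypic ratio.
Total ratio parts = 16. Expected numbers out of 1283:
  purple smooth: 1283 × 9/16 = 721.6875
  purple shrunken: 1283 × 3/16 = 240.5625
  yellow smooth: 1283 × 3/16 = 240.5625
  yellow shrunken: 1283 × 1/16 = 80.1875
Contribution of purple shrunken: (251 − 240.5625)² / 240.5625 = 0.4529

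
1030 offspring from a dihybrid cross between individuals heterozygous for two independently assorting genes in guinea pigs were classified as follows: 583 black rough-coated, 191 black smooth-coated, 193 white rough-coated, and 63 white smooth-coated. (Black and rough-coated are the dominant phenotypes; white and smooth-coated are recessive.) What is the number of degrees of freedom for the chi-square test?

3

A dihybrid F₂ with independent assortment and complete dominance at both loci gives a 9:3:3:1 phenotypic ratio.
A goodness-of-fit test with 4 phenotype classes has df = 4 − 1 = 3.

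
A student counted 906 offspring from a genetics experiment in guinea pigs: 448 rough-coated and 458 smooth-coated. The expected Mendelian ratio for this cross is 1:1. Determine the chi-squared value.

0.110

Total ratio parts = 2. Expected numbers out of 906:
  rough-coated: 906 × 1/2 = 453
  smooth-coated: 906 × 1/2 = 453
χ² = Σ (O − E)² / E
  rough-coated: (448 − 453)² / 453 = 0.0552
  smooth-coated: (458 − 453)² / 453 = 0.0552
χ² = 0.0552 + 0.0552 = 0.1104 ≈ 0.110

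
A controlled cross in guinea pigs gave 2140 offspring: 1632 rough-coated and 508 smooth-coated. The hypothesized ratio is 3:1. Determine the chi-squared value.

Under the 3:1 hypothesis (Σ ratio = 4, N = 2140):
  rough-coated: 2140 × 3/4 = 1605
  smooth-coated: 2140 × 1/4 = 535
χ² = Σ (O − E)² / E
  rough-coated: (1632 − 1605)² / 1605 = 0.4542
  smooth-coated: (508 − 535)² / 535 = 1.3626
χ² = 0.4542 + 1.3626 = 1.8168 ≈ 1.817

1.817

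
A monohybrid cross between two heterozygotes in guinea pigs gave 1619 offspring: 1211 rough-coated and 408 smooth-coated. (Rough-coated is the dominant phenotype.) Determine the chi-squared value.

0.035

For a monohybrid cross between heterozygotes with complete dominance, the expected phenotypic ratio is 3:1.
Expected counts for N = 1619 under a 3:1 ratio (total parts = 4):
  rough-coated: 1619 × 3/4 = 1214.25
  smooth-coated: 1619 × 1/4 = 404.75
χ² = Σ (O − E)² / E
  rough-coated: (1211 − 1214.25)² / 1214.25 = 0.0087
  smooth-coated: (408 − 404.75)² / 404.75 = 0.0261
χ² = 0.0087 + 0.0261 = 0.0348 ≈ 0.035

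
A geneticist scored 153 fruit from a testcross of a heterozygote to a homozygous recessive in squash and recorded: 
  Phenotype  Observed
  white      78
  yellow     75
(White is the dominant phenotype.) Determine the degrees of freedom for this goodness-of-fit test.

A testcross of a heterozygote (Aa × aa) gives a 1:1 phenotypic ratio.
A goodness-of-fit test with 2 phenotype classes has df = 2 − 1 = 1.

1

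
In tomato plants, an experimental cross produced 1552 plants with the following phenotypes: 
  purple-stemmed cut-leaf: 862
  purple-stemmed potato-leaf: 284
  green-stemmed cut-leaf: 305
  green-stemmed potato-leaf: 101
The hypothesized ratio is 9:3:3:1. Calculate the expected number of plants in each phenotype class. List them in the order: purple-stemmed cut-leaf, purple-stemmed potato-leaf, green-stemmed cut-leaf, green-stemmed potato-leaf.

The 9:3:3:1 ratio has 16 parts, so with N = 1552 the expected counts are:
  purple-stemmed cut-leaf: 1552 × 9/16 = 873
  purple-stemmed potato-leaf: 1552 × 3/16 = 291
  green-stemmed cut-leaf: 1552 × 3/16 = 291
  green-stemmed potato-leaf: 1552 × 1/16 = 97

873, 291, 291, 97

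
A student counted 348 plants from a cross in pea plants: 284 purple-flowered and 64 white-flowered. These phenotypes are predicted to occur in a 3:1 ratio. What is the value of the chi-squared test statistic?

Under the 3:1 hypothesis (Σ ratio = 4, N = 348):
  purple-flowered: 348 × 3/4 = 261
  white-flowered: 348 × 1/4 = 87
χ² = Σ (O − E)² / E
  purple-flowered: (284 − 261)² / 261 = 2.0268
  white-flowered: (64 − 87)² / 87 = 6.0805
χ² = 2.0268 + 6.0805 = 8.1073 ≈ 8.107

8.107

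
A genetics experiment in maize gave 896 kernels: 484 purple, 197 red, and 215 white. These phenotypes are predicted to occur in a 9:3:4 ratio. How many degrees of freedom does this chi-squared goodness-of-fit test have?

A goodness-of-fit test with 3 phenotype classes has df = 3 − 1 = 2.

2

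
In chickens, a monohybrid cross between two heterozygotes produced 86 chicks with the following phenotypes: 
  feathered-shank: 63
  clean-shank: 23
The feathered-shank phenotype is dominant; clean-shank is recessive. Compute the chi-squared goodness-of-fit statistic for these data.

For a monohybrid cross between heterozygotes with complete dominance, the expected phenotypic ratio is 3:1.
The 3:1 ratio has 4 parts, so with N = 86 the expected counts are:
  feathered-shank: 86 × 3/4 = 64.5
  clean-shank: 86 × 1/4 = 21.5
χ² = Σ (O − E)² / E
  feathered-shank: (63 − 64.5)² / 64.5 = 0.0349
  clean-shank: (23 − 21.5)² / 21.5 = 0.1047
χ² = 0.0349 + 0.1047 = 0.1396 ≈ 0.140

0.140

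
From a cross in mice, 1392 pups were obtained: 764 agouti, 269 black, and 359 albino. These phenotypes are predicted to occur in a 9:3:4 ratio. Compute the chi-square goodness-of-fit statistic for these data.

1.054

Under the 9:3:4 hypothesis (Σ ratio = 16, N = 1392):
  agouti: 1392 × 9/16 = 783
  black: 1392 × 3/16 = 261
  albino: 1392 × 4/16 = 348
χ² = Σ (O − E)² / E
  agouti: (764 − 783)² / 783 = 0.4610
  black: (269 − 261)² / 261 = 0.2452
  albino: (359 − 348)² / 348 = 0.3477
χ² = 0.4610 + 0.2452 + 0.3477 = 1.0539 ≈ 1.054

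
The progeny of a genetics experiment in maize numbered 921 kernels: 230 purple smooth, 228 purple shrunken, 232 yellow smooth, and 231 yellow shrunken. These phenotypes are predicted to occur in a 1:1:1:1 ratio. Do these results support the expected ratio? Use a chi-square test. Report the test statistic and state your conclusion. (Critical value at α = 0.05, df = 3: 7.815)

0.038; consistent

Under the 1:1:1:1 hypothesis (Σ ratio = 4, N = 921):
  purple smooth: 921 × 1/4 = 230.25
  purple shrunken: 921 × 1/4 = 230.25
  yellow smooth: 921 × 1/4 = 230.25
  yellow shrunken: 921 × 1/4 = 230.25
χ² = Σ (O − E)² / E
  purple smooth: (230 − 230.25)² / 230.25 = 0.0003
  purple shrunken: (228 − 230.25)² / 230.25 = 0.0220
  yellow smooth: (232 − 230.25)² / 230.25 = 0.0133
  yellow shrunken: (231 − 230.25)² / 230.25 = 0.0024
χ² = 0.0003 + 0.0220 + 0.0133 + 0.0024 = 0.038
Degrees of freedom = 4 − 1 = 3; critical value at α = 0.05 is 7.815.
Since 0.038 < 7.815, we fail to reject the null hypothesis — the data are consistent with the 1:1:1:1 ratio.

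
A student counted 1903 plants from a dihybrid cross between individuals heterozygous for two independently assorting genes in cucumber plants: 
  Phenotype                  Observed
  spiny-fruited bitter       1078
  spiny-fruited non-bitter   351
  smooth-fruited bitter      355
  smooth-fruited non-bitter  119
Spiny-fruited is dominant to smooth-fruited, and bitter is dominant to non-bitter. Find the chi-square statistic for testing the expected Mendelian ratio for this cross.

0.157

A dihybrid F₂ with independent assortment and complete dominance at both loci gives a 9:3:3:1 phenotypic ratio.
Expected counts for N = 1903 under a 9:3:3:1 ratio (total parts = 16):
  spiny-fruited bitter: 1903 × 9/16 = 1070.4375
  spiny-fruited non-bitter: 1903 × 3/16 = 356.8125
  smooth-fruited bitter: 1903 × 3/16 = 356.8125
  smooth-fruited non-bitter: 1903 × 1/16 = 118.9375
χ² = Σ (O − E)² / E
  spiny-fruited bitter: (1078 − 1070.4375)² / 1070.4375 = 0.0534
  spiny-fruited non-bitter: (351 − 356.8125)² / 356.8125 = 0.0947
  smooth-fruited bitter: (355 − 356.8125)² / 356.8125 = 0.0092
  smooth-fruited non-bitter: (119 − 118.9375)² / 118.9375 = 0.0000
χ² = 0.0534 + 0.0947 + 0.0092 + 0.0000 = 0.1573 ≈ 0.157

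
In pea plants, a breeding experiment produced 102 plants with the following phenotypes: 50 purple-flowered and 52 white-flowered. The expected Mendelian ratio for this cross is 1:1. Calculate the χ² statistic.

0.039

Total ratio parts = 2. Expected numbers out of 102:
  purple-flowered: 102 × 1/2 = 51
  white-flowered: 102 × 1/2 = 51
χ² = Σ (O − E)² / E
  purple-flowered: (50 − 51)² / 51 = 0.0196
  white-flowered: (52 − 51)² / 51 = 0.0196
χ² = 0.0196 + 0.0196 = 0.0392 ≈ 0.039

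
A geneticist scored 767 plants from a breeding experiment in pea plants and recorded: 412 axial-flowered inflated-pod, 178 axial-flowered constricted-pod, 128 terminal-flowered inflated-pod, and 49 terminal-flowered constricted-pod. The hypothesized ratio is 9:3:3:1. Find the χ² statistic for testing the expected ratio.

10.765

The 9:3:3:1 ratio has 16 parts, so with N = 767 the expected counts are:
  axial-flowered inflated-pod: 767 × 9/16 = 431.4375
  axial-flowered constricted-pod: 767 × 3/16 = 143.8125
  terminal-flowered inflated-pod: 767 × 3/16 = 143.8125
  terminal-flowered constricted-pod: 767 × 1/16 = 47.9375
χ² = Σ (O − E)² / E
  axial-flowered inflated-pod: (412 − 431.4375)² / 431.4375 = 0.8757
  axial-flowered constricted-pod: (178 − 143.8125)² / 143.8125 = 8.1271
  terminal-flowered inflated-pod: (128 − 143.8125)² / 143.8125 = 1.7386
  terminal-flowered constricted-pod: (49 − 47.9375)² / 47.9375 = 0.0235
χ² = 0.8757 + 8.1271 + 1.7386 + 0.0235 = 10.7649 ≈ 10.765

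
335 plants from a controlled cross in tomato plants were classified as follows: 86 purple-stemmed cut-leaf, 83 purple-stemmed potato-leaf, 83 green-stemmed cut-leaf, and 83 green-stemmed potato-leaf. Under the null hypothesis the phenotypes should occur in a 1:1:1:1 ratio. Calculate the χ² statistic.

0.081

Expected counts for N = 335 under a 1:1:1:1 ratio (total parts = 4):
  purple-stemmed cut-leaf: 335 × 1/4 = 83.75
  purple-stemmed potato-leaf: 335 × 1/4 = 83.75
  green-stemmed cut-leaf: 335 × 1/4 = 83.75
  green-stemmed potato-leaf: 335 × 1/4 = 83.75
χ² = Σ (O − E)² / E
  purple-stemmed cut-leaf: (86 − 83.75)² / 83.75 = 0.0604
  purple-stemmed potato-leaf: (83 − 83.75)² / 83.75 = 0.0067
  green-stemmed cut-leaf: (83 − 83.75)² / 83.75 = 0.0067
  green-stemmed potato-leaf: (83 − 83.75)² / 83.75 = 0.0067
χ² = 0.0604 + 0.0067 + 0.0067 + 0.0067 = 0.0805 ≈ 0.081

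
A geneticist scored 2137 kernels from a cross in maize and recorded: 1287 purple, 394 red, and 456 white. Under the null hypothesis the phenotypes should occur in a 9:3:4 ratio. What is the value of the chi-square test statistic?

The 9:3:4 ratio has 16 parts, so with N = 2137 the expected counts are:
  purple: 2137 × 9/16 = 1202.0625
  red: 2137 × 3/16 = 400.6875
  white: 2137 × 4/16 = 534.25
χ² = Σ (O − E)² / E
  purple: (1287 − 1202.0625)² / 1202.0625 = 6.0017
  red: (394 − 400.6875)² / 400.6875 = 0.1116
  white: (456 − 534.25)² / 534.25 = 11.4610
χ² = 6.0017 + 0.1116 + 11.4610 = 17.5743 ≈ 17.574

17.574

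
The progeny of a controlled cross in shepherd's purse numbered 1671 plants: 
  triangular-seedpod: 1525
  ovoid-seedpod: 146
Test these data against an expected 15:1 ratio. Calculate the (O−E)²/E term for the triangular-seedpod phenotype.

The 15:1 ratio has 16 parts, so with N = 1671 the expected counts are:
  triangular-seedpod: 1671 × 15/16 = 1566.5625
  ovoid-seedpod: 1671 × 1/16 = 104.4375
Contribution of triangular-seedpod: (1525 − 1566.5625)² / 1566.5625 = 1.1027

1.103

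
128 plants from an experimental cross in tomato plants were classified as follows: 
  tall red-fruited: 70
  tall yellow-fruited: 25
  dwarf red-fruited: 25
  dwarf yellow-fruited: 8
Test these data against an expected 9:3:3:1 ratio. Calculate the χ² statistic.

0.139

Under the 9:3:3:1 hypothesis (Σ ratio = 16, N = 128):
  tall red-fruited: 128 × 9/16 = 72
  tall yellow-fruited: 128 × 3/16 = 24
  dwarf red-fruited: 128 × 3/16 = 24
  dwarf yellow-fruited: 128 × 1/16 = 8
χ² = Σ (O − E)² / E
  tall red-fruited: (70 − 72)² / 72 = 0.0556
  tall yellow-fruited: (25 − 24)² / 24 = 0.0417
  dwarf red-fruited: (25 − 24)² / 24 = 0.0417
  dwarf yellow-fruited: (8 − 8)² / 8 = 0.0000
χ² = 0.0556 + 0.0417 + 0.0417 + 0.0000 = 0.139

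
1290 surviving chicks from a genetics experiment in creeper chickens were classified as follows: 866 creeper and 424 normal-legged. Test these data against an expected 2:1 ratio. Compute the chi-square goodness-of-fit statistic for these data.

0.126

Total ratio parts = 3. Expected numbers out of 1290:
  creeper: 1290 × 2/3 = 860
  normal-legged: 1290 × 1/3 = 430
χ² = Σ (O − E)² / E
  creeper: (866 − 860)² / 860 = 0.0419
  normal-legged: (424 − 430)² / 430 = 0.0837
χ² = 0.0419 + 0.0837 = 0.1256 ≈ 0.126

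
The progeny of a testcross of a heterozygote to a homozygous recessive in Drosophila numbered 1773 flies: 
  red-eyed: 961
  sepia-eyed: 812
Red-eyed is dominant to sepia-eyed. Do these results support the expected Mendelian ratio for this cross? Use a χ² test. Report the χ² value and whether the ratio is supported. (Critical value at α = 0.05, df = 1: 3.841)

12.522; not consistent

A testcross of a heterozygote (Aa × aa) gives a 1:1 phenotypic ratio.
Expected counts for N = 1773 under a 1:1 ratio (total parts = 2):
  red-eyed: 1773 × 1/2 = 886.5
  sepia-eyed: 1773 × 1/2 = 886.5
χ² = Σ (O − E)² / E
  red-eyed: (961 − 886.5)² / 886.5 = 6.2609
  sepia-eyed: (812 − 886.5)² / 886.5 = 6.2609
χ² = 6.2609 + 6.2609 = 12.5218 ≈ 12.522
Degrees of freedom = 2 − 1 = 1; critical value at α = 0.05 is 3.841.
Since 12.522 > 3.841, we reject the null hypothesis — the data do not fit the 1:1 ratio.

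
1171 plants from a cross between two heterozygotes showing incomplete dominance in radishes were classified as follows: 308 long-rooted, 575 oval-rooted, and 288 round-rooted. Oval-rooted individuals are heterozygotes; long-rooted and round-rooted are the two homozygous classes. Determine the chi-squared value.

1.060

With incomplete dominance, a heterozygote × heterozygote cross gives a 1:2:1 phenotypic ratio.
The 1:2:1 ratio has 4 parts, so with N = 1171 the expected counts are:
  long-rooted: 1171 × 1/4 = 292.75
  oval-rooted: 1171 × 2/4 = 585.5
  round-rooted: 1171 × 1/4 = 292.75
χ² = Σ (O − E)² / E
  long-rooted: (308 − 292.75)² / 292.75 = 0.7944
  oval-rooted: (575 − 585.5)² / 585.5 = 0.1883
  round-rooted: (288 − 292.75)² / 292.75 = 0.0771
χ² = 0.7944 + 0.1883 + 0.0771 = 1.0598 ≈ 1.060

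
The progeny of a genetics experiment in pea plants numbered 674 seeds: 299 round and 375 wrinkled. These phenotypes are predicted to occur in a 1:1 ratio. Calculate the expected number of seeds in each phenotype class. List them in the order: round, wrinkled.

337, 337

Total ratio parts = 2. Expected numbers out of 674:
  round: 674 × 1/2 = 337
  wrinkled: 674 × 1/2 = 337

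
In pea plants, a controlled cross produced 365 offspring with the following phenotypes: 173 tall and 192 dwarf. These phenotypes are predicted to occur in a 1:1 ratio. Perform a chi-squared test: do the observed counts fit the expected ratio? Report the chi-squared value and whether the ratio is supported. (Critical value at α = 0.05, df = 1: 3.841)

Expected counts for N = 365 under a 1:1 ratio (total parts = 2):
  tall: 365 × 1/2 = 182.5
  dwarf: 365 × 1/2 = 182.5
χ² = Σ (O − E)² / E
  tall: (173 − 182.5)² / 182.5 = 0.4945
  dwarf: (192 − 182.5)² / 182.5 = 0.4945
χ² = 0.4945 + 0.4945 = 0.989
Degrees of freedom = 2 − 1 = 1; critical value at α = 0.05 is 3.841.
Since 0.989 < 3.841, we fail to reject the null hypothesis — the data are consistent with the 1:1 ratio.

0.989; consistent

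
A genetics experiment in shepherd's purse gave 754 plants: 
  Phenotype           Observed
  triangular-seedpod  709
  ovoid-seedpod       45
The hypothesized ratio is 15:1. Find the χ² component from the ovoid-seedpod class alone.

0.096

Total ratio parts = 16. Expected numbers out of 754:
  triangular-seedpod: 754 × 15/16 = 706.875
  ovoid-seedpod: 754 × 1/16 = 47.125
Contribution of ovoid-seedpod: (45 − 47.125)² / 47.125 = 0.0958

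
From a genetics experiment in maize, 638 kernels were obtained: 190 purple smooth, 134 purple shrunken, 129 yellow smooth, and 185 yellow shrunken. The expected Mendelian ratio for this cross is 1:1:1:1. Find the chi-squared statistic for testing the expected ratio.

Total ratio parts = 4. Expected numbers out of 638:
  purple smooth: 638 × 1/4 = 159.5
  purple shrunken: 638 × 1/4 = 159.5
  yellow smooth: 638 × 1/4 = 159.5
  yellow shrunken: 638 × 1/4 = 159.5
χ² = Σ (O − E)² / E
  purple smooth: (190 − 159.5)² / 159.5 = 5.8323
  purple shrunken: (134 − 159.5)² / 159.5 = 4.0768
  yellow smooth: (129 − 159.5)² / 159.5 = 5.8323
  yellow shrunken: (185 − 159.5)² / 159.5 = 4.0768
χ² = 5.8323 + 4.0768 + 5.8323 + 4.0768 = 19.8182 ≈ 19.818

19.818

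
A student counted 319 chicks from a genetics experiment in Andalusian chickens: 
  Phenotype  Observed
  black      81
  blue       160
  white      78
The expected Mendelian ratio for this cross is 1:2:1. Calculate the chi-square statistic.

0.060

The 1:2:1 ratio has 4 parts, so with N = 319 the expected counts are:
  black: 319 × 1/4 = 79.75
  blue: 319 × 2/4 = 159.5
  white: 319 × 1/4 = 79.75
χ² = Σ (O − E)² / E
  black: (81 − 79.75)² / 79.75 = 0.0196
  blue: (160 − 159.5)² / 159.5 = 0.0016
  white: (78 − 79.75)² / 79.75 = 0.0384
χ² = 0.0196 + 0.0016 + 0.0384 = 0.0596 ≈ 0.060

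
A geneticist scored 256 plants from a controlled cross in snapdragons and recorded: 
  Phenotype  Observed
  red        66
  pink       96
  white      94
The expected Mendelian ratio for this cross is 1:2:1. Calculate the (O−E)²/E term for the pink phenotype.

8.000

The 1:2:1 ratio has 4 parts, so with N = 256 the expected counts are:
  red: 256 × 1/4 = 64
  pink: 256 × 2/4 = 128
  white: 256 × 1/4 = 64
Contribution of pink: (96 − 128)² / 128 = 8.0000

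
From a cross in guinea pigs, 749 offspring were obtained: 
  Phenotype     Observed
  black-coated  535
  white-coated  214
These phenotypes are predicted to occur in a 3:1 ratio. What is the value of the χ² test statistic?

5.095

Under the 3:1 hypothesis (Σ ratio = 4, N = 749):
  black-coated: 749 × 3/4 = 561.75
  white-coated: 749 × 1/4 = 187.25
χ² = Σ (O − E)² / E
  black-coated: (535 − 561.75)² / 561.75 = 1.2738
  white-coated: (214 − 187.25)² / 187.25 = 3.8214
χ² = 1.2738 + 3.8214 = 5.0952 ≈ 5.095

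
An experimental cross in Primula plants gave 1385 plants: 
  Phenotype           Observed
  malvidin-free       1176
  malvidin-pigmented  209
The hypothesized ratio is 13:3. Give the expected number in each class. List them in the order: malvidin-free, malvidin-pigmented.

Expected counts for N = 1385 under a 13:3 ratio (total parts = 16):
  malvidin-free: 1385 × 13/16 = 1125.3125
  malvidin-pigmented: 1385 × 3/16 = 259.6875

1125.3125, 259.6875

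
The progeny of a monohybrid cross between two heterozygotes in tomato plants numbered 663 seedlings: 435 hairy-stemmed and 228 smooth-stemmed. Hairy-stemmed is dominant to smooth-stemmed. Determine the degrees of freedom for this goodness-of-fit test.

1

For a monohybrid cross between heterozygotes with complete dominance, the expected phenotypic ratio is 3:1.
A goodness-of-fit test with 2 phenotype classes has df = 2 − 1 = 1.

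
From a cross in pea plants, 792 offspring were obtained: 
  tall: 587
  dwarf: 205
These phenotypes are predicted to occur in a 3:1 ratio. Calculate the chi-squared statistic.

Under the 3:1 hypothesis (Σ ratio = 4, N = 792):
  tall: 792 × 3/4 = 594
  dwarf: 792 × 1/4 = 198
χ² = Σ (O − E)² / E
  tall: (587 − 594)² / 594 = 0.0825
  dwarf: (205 − 198)² / 198 = 0.2475
χ² = 0.0825 + 0.2475 = 0.330

0.330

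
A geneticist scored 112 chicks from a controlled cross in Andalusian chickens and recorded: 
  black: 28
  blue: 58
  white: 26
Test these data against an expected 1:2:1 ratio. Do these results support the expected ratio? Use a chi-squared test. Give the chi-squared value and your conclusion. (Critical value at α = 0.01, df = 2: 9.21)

0.214; consistent

Total ratio parts = 4. Expected numbers out of 112:
  black: 112 × 1/4 = 28
  blue: 112 × 2/4 = 56
  white: 112 × 1/4 = 28
χ² = Σ (O − E)² / E
  black: (28 − 28)² / 28 = 0.0000
  blue: (58 − 56)² / 56 = 0.0714
  white: (26 − 28)² / 28 = 0.1429
χ² = 0.0000 + 0.0714 + 0.1429 = 0.2143 ≈ 0.214
Degrees of freedom = 3 − 1 = 2; critical value at α = 0.01 is 9.21.
Since 0.214 < 9.21, we fail to reject the null hypothesis — the data are consistent with the 1:2:1 ratio.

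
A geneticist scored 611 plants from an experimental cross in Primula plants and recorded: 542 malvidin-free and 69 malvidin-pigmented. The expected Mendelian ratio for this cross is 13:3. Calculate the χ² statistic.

22.302

Under the 13:3 hypothesis (Σ ratio = 16, N = 611):
  malvidin-free: 611 × 13/16 = 496.4375
  malvidin-pigmented: 611 × 3/16 = 114.5625
χ² = Σ (O − E)² / E
  malvidin-free: (542 − 496.4375)² / 496.4375 = 4.1817
  malvidin-pigmented: (69 − 114.5625)² / 114.5625 = 18.1206
χ² = 4.1817 + 18.1206 = 22.3023 ≈ 22.302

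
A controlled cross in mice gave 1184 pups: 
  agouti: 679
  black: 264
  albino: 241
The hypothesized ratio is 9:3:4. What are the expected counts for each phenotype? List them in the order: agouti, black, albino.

666, 222, 296

The 9:3:4 ratio has 16 parts, so with N = 1184 the expected counts are:
  agouti: 1184 × 9/16 = 666
  black: 1184 × 3/16 = 222
  albino: 1184 × 4/16 = 296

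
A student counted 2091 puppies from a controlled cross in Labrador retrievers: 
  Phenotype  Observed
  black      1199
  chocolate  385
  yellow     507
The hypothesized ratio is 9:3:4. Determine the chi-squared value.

1.044

Expected counts for N = 2091 under a 9:3:4 ratio (total parts = 16):
  black: 2091 × 9/16 = 1176.1875
  chocolate: 2091 × 3/16 = 392.0625
  yellow: 2091 × 4/16 = 522.75
χ² = Σ (O − E)² / E
  black: (1199 − 1176.1875)² / 1176.1875 = 0.4425
  chocolate: (385 − 392.0625)² / 392.0625 = 0.1272
  yellow: (507 − 522.75)² / 522.75 = 0.4745
χ² = 0.4425 + 0.1272 + 0.4745 = 1.0442 ≈ 1.044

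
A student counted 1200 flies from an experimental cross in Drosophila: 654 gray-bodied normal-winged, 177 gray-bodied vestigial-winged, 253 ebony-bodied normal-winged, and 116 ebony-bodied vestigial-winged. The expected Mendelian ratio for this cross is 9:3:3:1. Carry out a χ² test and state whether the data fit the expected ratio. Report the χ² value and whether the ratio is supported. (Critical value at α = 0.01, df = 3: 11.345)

36.791; not consistent

Total ratio parts = 16. Expected numbers out of 1200:
  gray-bodied normal-winged: 1200 × 9/16 = 675
  gray-bodied vestigial-winged: 1200 × 3/16 = 225
  ebony-bodied normal-winged: 1200 × 3/16 = 225
  ebony-bodied vestigial-winged: 1200 × 1/16 = 75
χ² = Σ (O − E)² / E
  gray-bodied normal-winged: (654 − 675)² / 675 = 0.6533
  gray-bodied vestigial-winged: (177 − 225)² / 225 = 10.2400
  ebony-bodied normal-winged: (253 − 225)² / 225 = 3.4844
  ebony-bodied vestigial-winged: (116 − 75)² / 75 = 22.4133
χ² = 0.6533 + 10.2400 + 3.4844 + 22.4133 = 36.791
Degrees of freedom = 4 − 1 = 3; critical value at α = 0.01 is 11.345.
Since 36.791 > 11.345, we reject the null hypothesis — the data do not fit the 9:3:3:1 ratio.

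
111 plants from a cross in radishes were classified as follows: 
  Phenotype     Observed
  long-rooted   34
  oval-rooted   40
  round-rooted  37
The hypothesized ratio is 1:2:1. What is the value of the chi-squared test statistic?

Expected counts for N = 111 under a 1:2:1 ratio (total parts = 4):
  long-rooted: 111 × 1/4 = 27.75
  oval-rooted: 111 × 2/4 = 55.5
  round-rooted: 111 × 1/4 = 27.75
χ² = Σ (O − E)² / E
  long-rooted: (34 − 27.75)² / 27.75 = 1.4077
  oval-rooted: (40 − 55.5)² / 55.5 = 4.3288
  round-rooted: (37 − 27.75)² / 27.75 = 3.0833
χ² = 1.4077 + 4.3288 + 3.0833 = 8.8198 ≈ 8.820

8.820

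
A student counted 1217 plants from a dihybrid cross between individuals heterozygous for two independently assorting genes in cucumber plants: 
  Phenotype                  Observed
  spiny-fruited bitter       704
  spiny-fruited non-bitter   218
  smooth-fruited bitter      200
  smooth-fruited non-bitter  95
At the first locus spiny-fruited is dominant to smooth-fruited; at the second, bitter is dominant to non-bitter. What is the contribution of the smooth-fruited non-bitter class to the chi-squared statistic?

4.715

A dihybrid F₂ with independent assortment and complete dominance at both loci gives a 9:3:3:1 phenotypic ratio.
Expected counts for N = 1217 under a 9:3:3:1 ratio (total parts = 16):
  spiny-fruited bitter: 1217 × 9/16 = 684.5625
  spiny-fruited non-bitter: 1217 × 3/16 = 228.1875
  smooth-fruited bitter: 1217 × 3/16 = 228.1875
  smooth-fruited non-bitter: 1217 × 1/16 = 76.0625
Contribution of smooth-fruited non-bitter: (95 − 76.0625)² / 76.0625 = 4.7149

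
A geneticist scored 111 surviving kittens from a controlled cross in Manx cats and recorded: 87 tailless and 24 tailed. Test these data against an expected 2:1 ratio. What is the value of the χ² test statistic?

6.851

Under the 2:1 hypothesis (Σ ratio = 3, N = 111):
  tailless: 111 × 2/3 = 74
  tailed: 111 × 1/3 = 37
χ² = Σ (O − E)² / E
  tailless: (87 − 74)² / 74 = 2.2838
  tailed: (24 − 37)² / 37 = 4.5676
χ² = 2.2838 + 4.5676 = 6.8514 ≈ 6.851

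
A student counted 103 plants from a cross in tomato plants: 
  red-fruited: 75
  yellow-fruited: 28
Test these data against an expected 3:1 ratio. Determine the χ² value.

Expected counts for N = 103 under a 3:1 ratio (total parts = 4):
  red-fruited: 103 × 3/4 = 77.25
  yellow-fruited: 103 × 1/4 = 25.75
χ² = Σ (O − E)² / E
  red-fruited: (75 − 77.25)² / 77.25 = 0.0655
  yellow-fruited: (28 − 25.75)² / 25.75 = 0.1966
χ² = 0.0655 + 0.1966 = 0.2621 ≈ 0.262

0.262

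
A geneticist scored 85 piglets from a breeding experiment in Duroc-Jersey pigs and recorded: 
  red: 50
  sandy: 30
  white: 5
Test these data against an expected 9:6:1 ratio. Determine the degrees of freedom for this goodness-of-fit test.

2

A goodness-of-fit test with 3 phenotype classes has df = 3 − 1 = 2.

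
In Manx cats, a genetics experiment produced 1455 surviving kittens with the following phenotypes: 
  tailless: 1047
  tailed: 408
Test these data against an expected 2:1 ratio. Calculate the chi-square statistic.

The 2:1 ratio has 3 parts, so with N = 1455 the expected counts are:
  tailless: 1455 × 2/3 = 970
  tailed: 1455 × 1/3 = 485
χ² = Σ (O − E)² / E
  tailless: (1047 − 970)² / 970 = 6.1124
  tailed: (408 − 485)² / 485 = 12.2247
χ² = 6.1124 + 12.2247 = 18.3371 ≈ 18.337

18.337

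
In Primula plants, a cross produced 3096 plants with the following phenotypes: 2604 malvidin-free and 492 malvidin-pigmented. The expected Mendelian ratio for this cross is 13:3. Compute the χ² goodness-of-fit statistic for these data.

16.606

The 13:3 ratio has 16 parts, so with N = 3096 the expected counts are:
  malvidin-free: 3096 × 13/16 = 2515.5
  malvidin-pigmented: 3096 × 3/16 = 580.5
χ² = Σ (O − E)² / E
  malvidin-free: (2604 − 2515.5)² / 2515.5 = 3.1136
  malvidin-pigmented: (492 − 580.5)² / 580.5 = 13.4922
χ² = 3.1136 + 13.4922 = 16.6058 ≈ 16.606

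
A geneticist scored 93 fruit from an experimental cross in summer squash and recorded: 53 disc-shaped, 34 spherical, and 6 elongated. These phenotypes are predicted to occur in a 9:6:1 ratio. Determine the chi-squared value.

0.037

The 9:6:1 ratio has 16 parts, so with N = 93 the expected counts are:
  disc-shaped: 93 × 9/16 = 52.3125
  spherical: 93 × 6/16 = 34.875
  elongated: 93 × 1/16 = 5.8125
χ² = Σ (O − E)² / E
  disc-shaped: (53 − 52.3125)² / 52.3125 = 0.0090
  spherical: (34 − 34.875)² / 34.875 = 0.0220
  elongated: (6 − 5.8125)² / 5.8125 = 0.0060
χ² = 0.0090 + 0.0220 + 0.0060 = 0.037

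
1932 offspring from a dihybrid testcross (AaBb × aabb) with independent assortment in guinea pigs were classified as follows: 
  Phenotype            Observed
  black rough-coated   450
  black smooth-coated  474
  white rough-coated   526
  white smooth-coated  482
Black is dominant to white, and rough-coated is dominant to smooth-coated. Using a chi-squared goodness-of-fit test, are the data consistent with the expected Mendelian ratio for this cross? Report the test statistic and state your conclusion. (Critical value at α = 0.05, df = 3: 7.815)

A dihybrid testcross with independent assortment gives a 1:1:1:1 ratio.
Total ratio parts = 4. Expected numbers out of 1932:
  black rough-coated: 1932 × 1/4 = 483
  black smooth-coated: 1932 × 1/4 = 483
  white rough-coated: 1932 × 1/4 = 483
  white smooth-coated: 1932 × 1/4 = 483
χ² = Σ (O − E)² / E
  black rough-coated: (450 − 483)² / 483 = 2.2547
  black smooth-coated: (474 − 483)² / 483 = 0.1677
  white rough-coated: (526 − 483)² / 483 = 3.8282
  white smooth-coated: (482 − 483)² / 483 = 0.0021
χ² = 2.2547 + 0.1677 + 3.8282 + 0.0021 = 6.2527 ≈ 6.253
Degrees of freedom = 4 − 1 = 3; critical value at α = 0.05 is 7.815.
Since 6.253 < 7.815, we fail to reject the null hypothesis — the data are consistent with the 1:1:1:1 ratio.

6.253; consistent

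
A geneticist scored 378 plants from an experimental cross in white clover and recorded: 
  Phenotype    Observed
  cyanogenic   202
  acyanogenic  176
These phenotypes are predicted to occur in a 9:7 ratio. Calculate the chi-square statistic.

Expected counts for N = 378 under a 9:7 ratio (total parts = 16):
  cyanogenic: 378 × 9/16 = 212.625
  acyanogenic: 378 × 7/16 = 165.375
χ² = Σ (O − E)² / E
  cyanogenic: (202 − 212.625)² / 212.625 = 0.5309
  acyanogenic: (176 − 165.375)² / 165.375 = 0.6826
χ² = 0.5309 + 0.6826 = 1.2135 ≈ 1.214

1.214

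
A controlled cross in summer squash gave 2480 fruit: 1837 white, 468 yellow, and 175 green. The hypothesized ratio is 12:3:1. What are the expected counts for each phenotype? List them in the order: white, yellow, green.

Total ratio parts = 16. Expected numbers out of 2480:
  white: 2480 × 12/16 = 1860
  yellow: 2480 × 3/16 = 465
  green: 2480 × 1/16 = 155

1860, 465, 155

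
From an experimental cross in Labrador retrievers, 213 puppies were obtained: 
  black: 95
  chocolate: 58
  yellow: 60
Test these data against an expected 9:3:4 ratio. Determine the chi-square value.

14.163

Expected counts for N = 213 under a 9:3:4 ratio (total parts = 16):
  black: 213 × 9/16 = 119.8125
  chocolate: 213 × 3/16 = 39.9375
  yellow: 213 × 4/16 = 53.25
χ² = Σ (O − E)² / E
  black: (95 − 119.8125)² / 119.8125 = 5.1385
  chocolate: (58 − 39.9375)² / 39.9375 = 8.1691
  yellow: (60 − 53.25)² / 53.25 = 0.8556
χ² = 5.1385 + 8.1691 + 0.8556 = 14.1632 ≈ 14.163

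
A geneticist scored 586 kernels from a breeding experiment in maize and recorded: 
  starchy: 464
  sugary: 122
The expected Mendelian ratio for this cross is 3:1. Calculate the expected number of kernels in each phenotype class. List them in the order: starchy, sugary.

439.5, 146.5

Under the 3:1 hypothesis (Σ ratio = 4, N = 586):
  starchy: 586 × 3/4 = 439.5
  sugary: 586 × 1/4 = 146.5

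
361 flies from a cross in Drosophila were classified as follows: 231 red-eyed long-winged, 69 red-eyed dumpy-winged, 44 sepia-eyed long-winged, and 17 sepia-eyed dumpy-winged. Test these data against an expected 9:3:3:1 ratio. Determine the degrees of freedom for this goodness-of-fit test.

A goodness-of-fit test with 4 phenotype classes has df = 4 − 1 = 3.

3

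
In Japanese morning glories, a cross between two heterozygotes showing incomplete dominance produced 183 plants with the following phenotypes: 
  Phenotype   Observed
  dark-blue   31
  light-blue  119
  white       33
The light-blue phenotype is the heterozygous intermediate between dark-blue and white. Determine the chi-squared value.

16.574

With incomplete dominance, a heterozygote × heterozygote cross gives a 1:2:1 phenotypic ratio.
Expected counts for N = 183 under a 1:2:1 ratio (total parts = 4):
  dark-blue: 183 × 1/4 = 45.75
  light-blue: 183 × 2/4 = 91.5
  white: 183 × 1/4 = 45.75
χ² = Σ (O − E)² / E
  dark-blue: (31 − 45.75)² / 45.75 = 4.7555
  light-blue: (119 − 91.5)² / 91.5 = 8.2650
  white: (33 − 45.75)² / 45.75 = 3.5533
χ² = 4.7555 + 8.2650 + 3.5533 = 16.5738 ≈ 16.574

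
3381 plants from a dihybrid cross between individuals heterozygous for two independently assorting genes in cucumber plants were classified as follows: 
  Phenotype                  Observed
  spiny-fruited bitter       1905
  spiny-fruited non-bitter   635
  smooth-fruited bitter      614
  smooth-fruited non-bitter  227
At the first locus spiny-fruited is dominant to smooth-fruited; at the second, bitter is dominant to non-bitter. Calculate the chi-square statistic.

1.799

A dihybrid F₂ with independent assortment and complete dominance at both loci gives a 9:3:3:1 phenotypic ratio.
Expected counts for N = 3381 under a 9:3:3:1 ratio (total parts = 16):
  spiny-fruited bitter: 3381 × 9/16 = 1901.8125
  spiny-fruited non-bitter: 3381 × 3/16 = 633.9375
  smooth-fruited bitter: 3381 × 3/16 = 633.9375
  smooth-fruited non-bitter: 3381 × 1/16 = 211.3125
χ² = Σ (O − E)² / E
  spiny-fruited bitter: (1905 − 1901.8125)² / 1901.8125 = 0.0053
  spiny-fruited non-bitter: (635 − 633.9375)² / 633.9375 = 0.0018
  smooth-fruited bitter: (614 − 633.9375)² / 633.9375 = 0.6270
  smooth-fruited non-bitter: (227 − 211.3125)² / 211.3125 = 1.1646
χ² = 0.0053 + 0.0018 + 0.6270 + 1.1646 = 1.7987 ≈ 1.799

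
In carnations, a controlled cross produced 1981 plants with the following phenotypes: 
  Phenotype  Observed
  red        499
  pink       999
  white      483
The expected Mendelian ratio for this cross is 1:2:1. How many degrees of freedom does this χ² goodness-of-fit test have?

A goodness-of-fit test with 3 phenotype classes has df = 3 − 1 = 2.

2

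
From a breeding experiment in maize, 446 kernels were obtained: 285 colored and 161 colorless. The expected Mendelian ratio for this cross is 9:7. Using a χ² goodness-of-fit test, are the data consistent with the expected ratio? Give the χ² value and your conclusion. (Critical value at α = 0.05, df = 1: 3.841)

The 9:7 ratio has 16 parts, so with N = 446 the expected counts are:
  colored: 446 × 9/16 = 250.875
  colorless: 446 × 7/16 = 195.125
χ² = Σ (O − E)² / E
  colored: (285 − 250.875)² / 250.875 = 4.6418
  colorless: (161 − 195.125)² / 195.125 = 5.9680
χ² = 4.6418 + 5.9680 = 10.6098 ≈ 10.610
Degrees of freedom = 2 − 1 = 1; critical value at α = 0.05 is 3.841.
Since 10.610 > 3.841, we reject the null hypothesis — the data do not fit the 9:7 ratio.

10.610; not consistent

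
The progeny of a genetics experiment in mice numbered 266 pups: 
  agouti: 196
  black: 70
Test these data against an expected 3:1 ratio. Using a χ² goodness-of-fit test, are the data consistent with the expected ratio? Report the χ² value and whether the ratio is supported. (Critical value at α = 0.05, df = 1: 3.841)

Under the 3:1 hypothesis (Σ ratio = 4, N = 266):
  agouti: 266 × 3/4 = 199.5
  black: 266 × 1/4 = 66.5
χ² = Σ (O − E)² / E
  agouti: (196 − 199.5)² / 199.5 = 0.0614
  black: (70 − 66.5)² / 66.5 = 0.1842
χ² = 0.0614 + 0.1842 = 0.2456 ≈ 0.246
Degrees of freedom = 2 − 1 = 1; critical value at α = 0.05 is 3.841.
Since 0.246 < 3.841, we fail to reject the null hypothesis — the data are consistent with the 3:1 ratio.

0.246; consistent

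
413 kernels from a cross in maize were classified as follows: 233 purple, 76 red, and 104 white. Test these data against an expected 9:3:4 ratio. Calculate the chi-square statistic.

Expected counts for N = 413 under a 9:3:4 ratio (total parts = 16):
  purple: 413 × 9/16 = 232.3125
  red: 413 × 3/16 = 77.4375
  white: 413 × 4/16 = 103.25
χ² = Σ (O − E)² / E
  purple: (233 − 232.3125)² / 232.3125 = 0.0020
  red: (76 − 77.4375)² / 77.4375 = 0.0267
  white: (104 − 103.25)² / 103.25 = 0.0054
χ² = 0.0020 + 0.0267 + 0.0054 = 0.0341 ≈ 0.034

0.034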